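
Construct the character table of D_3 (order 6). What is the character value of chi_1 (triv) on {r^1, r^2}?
Conjugacy classes: {e} of size 1, {r^1, r^2} of size 2, {s, sr, ..., sr^2} of size 3.
Character table:
  irrep \ class              {e} (size 1)  {r^1, r^2} (size 2)  {s, sr, ..., sr^2} (size 3)
  chi_1 (triv)               1             1                    1                          
  chi_2 (sign: r->1, s->-1)  1             1                    -1                         
  chi_3 (2d, j=1)            2             -1                   0                          

Spot check: chi_1 (triv) on {r^1, r^2} = 1.

Derivation: D_3 has order 2*3 = 6 with 3 conjugacy classes, hence 3 irreducibles. Sum of squared dims 1 + 1 + 4 = 6 = |G|. Linear characters come from the abelianisation; the 2-dimensional irreps have character r^k -> 2*cos(2*pi*j*k/3), reflections -> 0.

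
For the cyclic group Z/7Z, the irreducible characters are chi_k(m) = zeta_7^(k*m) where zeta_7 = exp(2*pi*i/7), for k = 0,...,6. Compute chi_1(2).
chi_1(2) = zeta_7^2 = exp(4*I*pi/7)

Solution. chi_1(2) = zeta_7^(1*2) = zeta_7^2. Since zeta_7^7 = 1, this equals zeta_7^2 = exp(2*pi*i*2/7) = exp(4*I*pi/7).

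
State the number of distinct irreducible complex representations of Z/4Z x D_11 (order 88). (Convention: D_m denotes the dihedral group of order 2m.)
28

Reasoning: The number of irreducible complex representations of a finite group equals its number of conjugacy classes. For a direct product, #classes(G x H) = #classes(G) * #classes(H). Z/4Z has 4 classes (abelian), D_11 has 7 classes, so 4 * 7 = 28, so Z/4Z x D_11 (order 88) has exactly 28 irreducible complex representations.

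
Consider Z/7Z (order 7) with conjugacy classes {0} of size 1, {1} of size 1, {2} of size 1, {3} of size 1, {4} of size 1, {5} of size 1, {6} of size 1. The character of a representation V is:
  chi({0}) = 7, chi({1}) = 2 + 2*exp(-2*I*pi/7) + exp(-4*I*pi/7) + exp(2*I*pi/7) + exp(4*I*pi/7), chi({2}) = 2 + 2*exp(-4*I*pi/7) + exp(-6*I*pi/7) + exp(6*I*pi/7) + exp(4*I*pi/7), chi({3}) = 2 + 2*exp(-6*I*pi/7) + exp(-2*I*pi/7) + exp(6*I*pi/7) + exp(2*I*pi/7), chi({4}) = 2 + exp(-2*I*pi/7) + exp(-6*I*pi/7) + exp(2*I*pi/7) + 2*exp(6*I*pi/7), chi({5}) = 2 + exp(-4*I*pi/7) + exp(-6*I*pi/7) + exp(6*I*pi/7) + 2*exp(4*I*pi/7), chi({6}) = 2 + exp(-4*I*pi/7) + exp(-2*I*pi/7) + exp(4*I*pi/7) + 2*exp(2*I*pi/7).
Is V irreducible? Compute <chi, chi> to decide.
Not irreducible (reducible): <chi, chi> = 11 > 1.

Explanation: <chi, chi> = (1/|G|) sum_C |C| * |chi(C)|^2 = (1/7)[1*|7|^2 + 1*|2 + 2*exp(-2*I*pi/7) + exp(-4*I*pi/7) + exp(2*I*pi/7) + exp(4*I*pi/7)|^2 + 1*|2 + 2*exp(-4*I*pi/7) + exp(-6*I*pi/7) + exp(6*I*pi/7) + exp(4*I*pi/7)|^2 + 1*|2 + 2*exp(-6*I*pi/7) + exp(-2*I*pi/7) + exp(6*I*pi/7) + exp(2*I*pi/7)|^2 + 1*|2 + exp(-2*I*pi/7) + exp(-6*I*pi/7) + exp(2*I*pi/7) + 2*exp(6*I*pi/7)|^2 + 1*|2 + exp(-4*I*pi/7) + exp(-6*I*pi/7) + exp(6*I*pi/7) + 2*exp(4*I*pi/7)|^2 + 1*|2 + exp(-4*I*pi/7) + exp(-2*I*pi/7) + exp(4*I*pi/7) + 2*exp(2*I*pi/7)|^2]
  = (1/7)[(49) + (11 + 9*exp(-2*I*pi/7) + 6*exp(-4*I*pi/7) + 4*exp(-6*I*pi/7) + 4*exp(6*I*pi/7) + 6*exp(4*I*pi/7) + 9*exp(2*I*pi/7)) + (11 + 9*exp(-4*I*pi/7) + 4*exp(-2*I*pi/7) + 6*exp(-6*I*pi/7) + 6*exp(6*I*pi/7) + 4*exp(2*I*pi/7) + 9*exp(4*I*pi/7)) + (11 + 6*exp(-2*I*pi/7) + 9*exp(-6*I*pi/7) + 4*exp(-4*I*pi/7) + 4*exp(4*I*pi/7) + 9*exp(6*I*pi/7) + 6*exp(2*I*pi/7)) + (11 + 6*exp(-2*I*pi/7) + 9*exp(-6*I*pi/7) + 4*exp(-4*I*pi/7) + 4*exp(4*I*pi/7) + 9*exp(6*I*pi/7) + 6*exp(2*I*pi/7)) + (11 + 9*exp(-4*I*pi/7) + 4*exp(-2*I*pi/7) + 6*exp(-6*I*pi/7) + 6*exp(6*I*pi/7) + 4*exp(2*I*pi/7) + 9*exp(4*I*pi/7)) + (11 + 9*exp(-2*I*pi/7) + 6*exp(-4*I*pi/7) + 4*exp(-6*I*pi/7) + 4*exp(6*I*pi/7) + 6*exp(4*I*pi/7) + 9*exp(2*I*pi/7))] = 77/7 = 11.
(Exp terms are combined using exp(i*s)*conj(exp(i*t)) = exp(i*(s-t)), and sums of them are collapsed using the identity that for every m > 1 the m distinct m-th roots of unity sum to 0, e.g. 1 + exp(2*I*pi/3) + exp(-2*I*pi/3) = 0.)
A character is irreducible iff <chi, chi> = 1, so this representation is reducible.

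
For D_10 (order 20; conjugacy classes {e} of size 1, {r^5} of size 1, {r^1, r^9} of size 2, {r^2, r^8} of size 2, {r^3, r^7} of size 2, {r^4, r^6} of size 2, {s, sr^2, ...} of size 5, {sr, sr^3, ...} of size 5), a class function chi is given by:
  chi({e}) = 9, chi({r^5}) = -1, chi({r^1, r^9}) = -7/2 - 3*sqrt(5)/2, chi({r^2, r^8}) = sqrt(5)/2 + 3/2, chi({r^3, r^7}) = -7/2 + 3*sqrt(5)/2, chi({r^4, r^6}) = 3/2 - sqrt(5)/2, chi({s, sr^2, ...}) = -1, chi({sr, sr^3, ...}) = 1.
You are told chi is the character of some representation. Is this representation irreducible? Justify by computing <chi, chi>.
Not irreducible (reducible): <chi, chi> = 10 > 1.

<chi, chi> = (1/|G|) sum_C |C| * |chi(C)|^2 = (1/20)[1*|9|^2 + 1*|-1|^2 + 2*|-7/2 - 3*sqrt(5)/2|^2 + 2*|sqrt(5)/2 + 3/2|^2 + 2*|-7/2 + 3*sqrt(5)/2|^2 + 2*|3/2 - sqrt(5)/2|^2 + 5*|-1|^2 + 5*|1|^2]
  = (1/20)[(81) + (1) + (21*sqrt(5) + 47) + (3*sqrt(5) + 7) + (47 - 21*sqrt(5)) + (7 - 3*sqrt(5)) + (5) + (5)] = 200/20 = 10.
A character is irreducible iff <chi, chi> = 1, so this representation is reducible.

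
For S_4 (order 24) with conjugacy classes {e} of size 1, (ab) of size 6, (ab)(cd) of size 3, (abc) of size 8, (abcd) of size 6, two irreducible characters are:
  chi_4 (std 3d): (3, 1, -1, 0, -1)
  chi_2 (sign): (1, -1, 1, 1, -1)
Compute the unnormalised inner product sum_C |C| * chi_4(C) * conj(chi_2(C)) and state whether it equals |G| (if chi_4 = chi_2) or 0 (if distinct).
Sum = 0; so <chi_4, chi_2> = 0 (distinct irreducibles are orthogonal).

Details: Compute term by term over conjugacy classes (|C| * chi_4(C) * conj(chi_2(C))):
  1*(3)*conj(1) + 6*(1)*conj(-1) + 3*(-1)*conj(1) + 8*(0)*conj(1) + 6*(-1)*conj(-1)
  = (3) + (-6) + (-3) + (0) + (6)
  = 0.
Dividing by |G| = 24 gives 0/24 = 0, matching the row-orthogonality relation <chi_4, chi_2> = [chi_4 = chi_2].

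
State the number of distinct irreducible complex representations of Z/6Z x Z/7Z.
42

Why: The number of irreducible complex representations of a finite group equals its number of conjugacy classes. Z/6Z x Z/7Z is abelian of order 42, so every element is its own conjugacy class: 42 classes, so Z/6Z x Z/7Z (order 42) has exactly 42 irreducible complex representations.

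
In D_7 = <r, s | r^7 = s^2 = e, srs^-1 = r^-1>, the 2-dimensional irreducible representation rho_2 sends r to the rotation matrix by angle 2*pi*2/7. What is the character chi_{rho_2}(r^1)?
chi_{rho_2}(r^1) = 2*cos(2*pi*2*1/7) = -2*cos(3*pi/7)

Argument: rho_2(r^1) is rotation by angle 2*pi*2*1/7, whose trace is 2*cos(2*pi*2*1/7) = -2*cos(3*pi/7).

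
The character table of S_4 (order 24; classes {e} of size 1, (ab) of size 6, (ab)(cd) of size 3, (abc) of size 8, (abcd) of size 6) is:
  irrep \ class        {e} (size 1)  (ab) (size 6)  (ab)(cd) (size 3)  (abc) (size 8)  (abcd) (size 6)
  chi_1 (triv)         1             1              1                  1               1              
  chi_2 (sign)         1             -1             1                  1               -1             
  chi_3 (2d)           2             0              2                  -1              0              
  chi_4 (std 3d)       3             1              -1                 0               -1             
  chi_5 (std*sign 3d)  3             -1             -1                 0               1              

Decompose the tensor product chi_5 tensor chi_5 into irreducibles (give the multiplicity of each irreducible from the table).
chi_5 tensor chi_5 = chi_1 + chi_3 + chi_4 + chi_5 (all other irreducibles have multiplicity 0).

Explanation: The character of a tensor product is the pointwise product (chi_5 * chi_5)(C) = chi_5(C) * chi_5(C):
  {e}: (3)*(3), (ab): (-1)*(-1), (ab)(cd): (-1)*(-1), (abc): (0)*(0), (abcd): (1)*(1)
so (chi_5 * chi_5) takes values
  {e} -> 9, (ab) -> 1, (ab)(cd) -> 1, (abc) -> 0, (abcd) -> 1.
Now take the inner product of this character with each irreducible chi from the table, <chi_5*chi_5, chi> = (1/24) sum_C |C| (chi_5*chi_5)(C) conj(chi(C)):
  <chi_5*chi_5, chi_1> = (1/24)[1*(9)*conj(1) + 6*(1)*conj(1) + 3*(1)*conj(1) + 8*(0)*conj(1) + 6*(1)*conj(1)]
      = (1/24)[(9) + (6) + (3) + (0) + (6)] = 24/24 = 1
  <chi_5*chi_5, chi_2> = (1/24)[1*(9)*conj(1) + 6*(1)*conj(-1) + 3*(1)*conj(1) + 8*(0)*conj(1) + 6*(1)*conj(-1)]
      = (1/24)[(9) + (-6) + (3) + (0) + (-6)] = 0/24 = 0
  <chi_5*chi_5, chi_3> = (1/24)[1*(9)*conj(2) + 6*(1)*conj(0) + 3*(1)*conj(2) + 8*(0)*conj(-1) + 6*(1)*conj(0)]
      = (1/24)[(18) + (0) + (6) + (0) + (0)] = 24/24 = 1
  <chi_5*chi_5, chi_4> = (1/24)[1*(9)*conj(3) + 6*(1)*conj(1) + 3*(1)*conj(-1) + 8*(0)*conj(0) + 6*(1)*conj(-1)]
      = (1/24)[(27) + (6) + (-3) + (0) + (-6)] = 24/24 = 1
  <chi_5*chi_5, chi_5> = (1/24)[1*(9)*conj(3) + 6*(1)*conj(-1) + 3*(1)*conj(-1) + 8*(0)*conj(0) + 6*(1)*conj(1)]
      = (1/24)[(27) + (-6) + (-3) + (0) + (6)] = 24/24 = 1
Hence the multiplicities are chi_1: 1, chi_3: 1, chi_4: 1, chi_5: 1. Dimension check: dim(chi_5)*dim(chi_5) = 3*3 = 9 and sum (mult * dim) = 1*1 + 1*2 + 1*3 + 1*3 = 9.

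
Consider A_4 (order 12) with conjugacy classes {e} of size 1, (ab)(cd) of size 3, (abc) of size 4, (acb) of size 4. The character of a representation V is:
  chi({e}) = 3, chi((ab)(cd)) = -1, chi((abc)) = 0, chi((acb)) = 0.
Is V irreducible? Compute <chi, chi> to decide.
Irreducible: <chi, chi> = 1.

<chi, chi> = (1/|G|) sum_C |C| * |chi(C)|^2 = (1/12)[1*|3|^2 + 3*|-1|^2 + 4*|0|^2 + 4*|0|^2]
  = (1/12)[(9) + (3) + (0) + (0)] = 12/12 = 1.
(Exp terms are combined using exp(i*s)*conj(exp(i*t)) = exp(i*(s-t)), and sums of them are collapsed using the identity that for every m > 1 the m distinct m-th roots of unity sum to 0, e.g. 1 + exp(2*I*pi/3) + exp(-2*I*pi/3) = 0.)
A character is irreducible iff <chi, chi> = 1, so this representation is irreducible.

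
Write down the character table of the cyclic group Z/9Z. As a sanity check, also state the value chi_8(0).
Character table of Z/9Z (irreps indexed chi_0,...,chi_8 with chi_k(m) = zeta_9^(k*m), zeta_9 = exp(2*pi*i/9)):
  irrep \ class  {0} (size 1)  {1} (size 1)    {2} (size 1)    {3} (size 1)    {4} (size 1)    {5} (size 1)    {6} (size 1)    {7} (size 1)    {8} (size 1)  
  chi_0          1             1               1               1               1               1               1               1               1             
  chi_1          1             exp(2*I*pi/9)   exp(4*I*pi/9)   exp(2*I*pi/3)   exp(8*I*pi/9)   exp(-8*I*pi/9)  exp(-2*I*pi/3)  exp(-4*I*pi/9)  exp(-2*I*pi/9)
  chi_2          1             exp(4*I*pi/9)   exp(8*I*pi/9)   exp(-2*I*pi/3)  exp(-2*I*pi/9)  exp(2*I*pi/9)   exp(2*I*pi/3)   exp(-8*I*pi/9)  exp(-4*I*pi/9)
  chi_3          1             exp(2*I*pi/3)   exp(-2*I*pi/3)  1               exp(2*I*pi/3)   exp(-2*I*pi/3)  1               exp(2*I*pi/3)   exp(-2*I*pi/3)
  chi_4          1             exp(8*I*pi/9)   exp(-2*I*pi/9)  exp(2*I*pi/3)   exp(-4*I*pi/9)  exp(4*I*pi/9)   exp(-2*I*pi/3)  exp(2*I*pi/9)   exp(-8*I*pi/9)
  chi_5          1             exp(-8*I*pi/9)  exp(2*I*pi/9)   exp(-2*I*pi/3)  exp(4*I*pi/9)   exp(-4*I*pi/9)  exp(2*I*pi/3)   exp(-2*I*pi/9)  exp(8*I*pi/9) 
  chi_6          1             exp(-2*I*pi/3)  exp(2*I*pi/3)   1               exp(-2*I*pi/3)  exp(2*I*pi/3)   1               exp(-2*I*pi/3)  exp(2*I*pi/3) 
  chi_7          1             exp(-4*I*pi/9)  exp(-8*I*pi/9)  exp(2*I*pi/3)   exp(2*I*pi/9)   exp(-2*I*pi/9)  exp(-2*I*pi/3)  exp(8*I*pi/9)   exp(4*I*pi/9) 
  chi_8          1             exp(-2*I*pi/9)  exp(-4*I*pi/9)  exp(-2*I*pi/3)  exp(-8*I*pi/9)  exp(8*I*pi/9)   exp(2*I*pi/3)   exp(4*I*pi/9)   exp(2*I*pi/9) 

Spot check: chi_8(0) = zeta_9^(8*0) = zeta_9^0 = 1.

Why: Z/9Z is abelian, so all 9 irreducible complex representations are 1-dimensional. They are given by chi_k(m) = zeta_9^(k*m) for k = 0,...,8. Row orthogonality: sum_m chi_k(m) conj(chi_l(m)) = 9 * [k = l].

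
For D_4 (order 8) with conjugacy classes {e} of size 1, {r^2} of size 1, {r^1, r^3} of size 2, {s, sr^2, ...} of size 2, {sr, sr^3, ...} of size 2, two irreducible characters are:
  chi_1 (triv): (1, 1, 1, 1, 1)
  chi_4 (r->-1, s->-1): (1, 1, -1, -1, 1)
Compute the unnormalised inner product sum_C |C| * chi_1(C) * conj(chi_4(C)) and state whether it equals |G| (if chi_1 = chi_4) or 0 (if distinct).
Sum = 0; so <chi_1, chi_4> = 0 (distinct irreducibles are orthogonal).

Why: Compute term by term over conjugacy classes (|C| * chi_1(C) * conj(chi_4(C))):
  1*(1)*conj(1) + 1*(1)*conj(1) + 2*(1)*conj(-1) + 2*(1)*conj(-1) + 2*(1)*conj(1)
  = (1) + (1) + (-2) + (-2) + (2)
  = 0.
Dividing by |G| = 8 gives 0/8 = 0, matching the row-orthogonality relation <chi_1, chi_4> = [chi_1 = chi_4].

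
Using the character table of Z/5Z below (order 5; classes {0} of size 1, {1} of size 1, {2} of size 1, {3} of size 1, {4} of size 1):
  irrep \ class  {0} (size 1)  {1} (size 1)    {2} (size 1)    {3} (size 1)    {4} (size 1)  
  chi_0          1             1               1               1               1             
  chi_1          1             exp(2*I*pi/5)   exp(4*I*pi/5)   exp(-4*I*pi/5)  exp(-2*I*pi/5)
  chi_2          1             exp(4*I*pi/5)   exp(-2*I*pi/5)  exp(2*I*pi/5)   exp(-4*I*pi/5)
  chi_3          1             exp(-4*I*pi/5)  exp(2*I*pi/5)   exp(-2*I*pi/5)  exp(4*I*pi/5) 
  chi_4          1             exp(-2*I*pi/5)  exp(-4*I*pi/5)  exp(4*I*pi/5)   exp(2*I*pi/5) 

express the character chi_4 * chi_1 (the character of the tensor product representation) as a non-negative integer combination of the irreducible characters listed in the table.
chi_4 tensor chi_1 = chi_0 (all other irreducibles have multiplicity 0).

Working: The character of a tensor product is the pointwise product (chi_4 * chi_1)(C) = chi_4(C) * chi_1(C):
  {0}: (1)*(1), {1}: (exp(-2*I*pi/5))*(exp(2*I*pi/5)), {2}: (exp(-4*I*pi/5))*(exp(4*I*pi/5)), {3}: (exp(4*I*pi/5))*(exp(-4*I*pi/5)), {4}: (exp(2*I*pi/5))*(exp(-2*I*pi/5))
so (chi_4 * chi_1) takes values
  {0} -> 1, {1} -> 1, {2} -> 1, {3} -> 1, {4} -> 1.
Now take the inner product of this character with each irreducible chi from the table, <chi_4*chi_1, chi> = (1/5) sum_C |C| (chi_4*chi_1)(C) conj(chi(C)):
  <chi_4*chi_1, chi_0> = (1/5)[1*(1)*conj(1) + 1*(1)*conj(1) + 1*(1)*conj(1) + 1*(1)*conj(1) + 1*(1)*conj(1)]
      = (1/5)[(1) + (1) + (1) + (1) + (1)] = 5/5 = 1
  <chi_4*chi_1, chi_1> = (1/5)[1*(1)*conj(1) + 1*(1)*conj(exp(2*I*pi/5)) + 1*(1)*conj(exp(4*I*pi/5)) + 1*(1)*conj(exp(-4*I*pi/5)) + 1*(1)*conj(exp(-2*I*pi/5))]
      = (1/5)[(1) + (exp(-2*I*pi/5)) + (exp(-4*I*pi/5)) + (exp(4*I*pi/5)) + (exp(2*I*pi/5))] = 0/5 = 0
  <chi_4*chi_1, chi_2> = (1/5)[1*(1)*conj(1) + 1*(1)*conj(exp(4*I*pi/5)) + 1*(1)*conj(exp(-2*I*pi/5)) + 1*(1)*conj(exp(2*I*pi/5)) + 1*(1)*conj(exp(-4*I*pi/5))]
      = (1/5)[(1) + (exp(-4*I*pi/5)) + (exp(2*I*pi/5)) + (exp(-2*I*pi/5)) + (exp(4*I*pi/5))] = 0/5 = 0
  <chi_4*chi_1, chi_3> = (1/5)[1*(1)*conj(1) + 1*(1)*conj(exp(-4*I*pi/5)) + 1*(1)*conj(exp(2*I*pi/5)) + 1*(1)*conj(exp(-2*I*pi/5)) + 1*(1)*conj(exp(4*I*pi/5))]
      = (1/5)[(1) + (exp(4*I*pi/5)) + (exp(-2*I*pi/5)) + (exp(2*I*pi/5)) + (exp(-4*I*pi/5))] = 0/5 = 0
  <chi_4*chi_1, chi_4> = (1/5)[1*(1)*conj(1) + 1*(1)*conj(exp(-2*I*pi/5)) + 1*(1)*conj(exp(-4*I*pi/5)) + 1*(1)*conj(exp(4*I*pi/5)) + 1*(1)*conj(exp(2*I*pi/5))]
      = (1/5)[(1) + (exp(2*I*pi/5)) + (exp(4*I*pi/5)) + (exp(-4*I*pi/5)) + (exp(-2*I*pi/5))] = 0/5 = 0
(Exp terms are combined using exp(i*s)*conj(exp(i*t)) = exp(i*(s-t)), and sums of them are collapsed using the identity that for every m > 1 the m distinct m-th roots of unity sum to 0, e.g. 1 + exp(2*I*pi/3) + exp(-2*I*pi/3) = 0.)
Hence the multiplicities are chi_0: 1. Dimension check: dim(chi_4)*dim(chi_1) = 1*1 = 1 and sum (mult * dim) = 1*1 = 1.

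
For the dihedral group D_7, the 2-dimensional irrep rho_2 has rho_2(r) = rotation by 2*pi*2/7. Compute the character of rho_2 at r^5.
chi_{rho_2}(r^5) = 2*cos(2*pi*2*5/7) = -2*cos(pi/7)

rho_2(r^5) is rotation by angle 2*pi*2*5/7, whose trace is 2*cos(2*pi*2*5/7) = -2*cos(pi/7).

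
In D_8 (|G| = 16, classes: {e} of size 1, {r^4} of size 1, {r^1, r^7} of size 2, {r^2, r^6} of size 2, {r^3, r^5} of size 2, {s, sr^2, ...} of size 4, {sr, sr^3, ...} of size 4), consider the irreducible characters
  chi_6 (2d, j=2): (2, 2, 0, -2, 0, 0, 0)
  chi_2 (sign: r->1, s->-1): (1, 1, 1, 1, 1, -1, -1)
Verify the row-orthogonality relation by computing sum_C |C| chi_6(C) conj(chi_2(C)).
Sum = 0; so <chi_6, chi_2> = 0 (distinct irreducibles are orthogonal).

Working: Compute term by term over conjugacy classes (|C| * chi_6(C) * conj(chi_2(C))):
  1*(2)*conj(1) + 1*(2)*conj(1) + 2*(0)*conj(1) + 2*(-2)*conj(1) + 2*(0)*conj(1) + 4*(0)*conj(-1) + 4*(0)*conj(-1)
  = (2) + (2) + (0) + (-4) + (0) + (0) + (0)
  = 0.
Dividing by |G| = 16 gives 0/16 = 0, matching the row-orthogonality relation <chi_6, chi_2> = [chi_6 = chi_2].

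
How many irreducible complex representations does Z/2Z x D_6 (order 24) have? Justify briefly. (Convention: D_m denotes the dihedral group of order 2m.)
12

The number of irreducible complex representations of a finite group equals its number of conjugacy classes. For a direct product, #classes(G x H) = #classes(G) * #classes(H). Z/2Z has 2 classes (abelian), D_6 has 6 classes, so 2 * 6 = 12, so Z/2Z x D_6 (order 24) has exactly 12 irreducible complex representations.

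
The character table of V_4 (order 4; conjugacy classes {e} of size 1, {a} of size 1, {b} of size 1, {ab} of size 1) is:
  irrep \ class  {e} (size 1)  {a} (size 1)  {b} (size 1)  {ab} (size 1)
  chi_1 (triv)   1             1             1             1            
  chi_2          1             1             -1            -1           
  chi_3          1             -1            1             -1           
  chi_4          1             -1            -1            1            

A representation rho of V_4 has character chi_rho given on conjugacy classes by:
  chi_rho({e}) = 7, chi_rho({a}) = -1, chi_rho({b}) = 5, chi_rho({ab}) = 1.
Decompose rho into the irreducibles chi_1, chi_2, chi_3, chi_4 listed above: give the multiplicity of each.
Multiplicities: chi_1: 3, chi_2: 0, chi_3: 3, chi_4: 1.

Derivation: Use <chi_rho, chi> = (1/|G|) sum_C |C| * chi_rho(C) * conj(chi(C)) with |G| = 4 for each irreducible chi in the table:
  <chi_rho, chi_1> = (1/4)[1*(7)*conj(1) + 1*(-1)*conj(1) + 1*(5)*conj(1) + 1*(1)*conj(1)]
      = (1/4)[(7) + (-1) + (5) + (1)] = 12/4 = 3
  <chi_rho, chi_2> = (1/4)[1*(7)*conj(1) + 1*(-1)*conj(1) + 1*(5)*conj(-1) + 1*(1)*conj(-1)]
      = (1/4)[(7) + (-1) + (-5) + (-1)] = 0/4 = 0
  <chi_rho, chi_3> = (1/4)[1*(7)*conj(1) + 1*(-1)*conj(-1) + 1*(5)*conj(1) + 1*(1)*conj(-1)]
      = (1/4)[(7) + (1) + (5) + (-1)] = 12/4 = 3
  <chi_rho, chi_4> = (1/4)[1*(7)*conj(1) + 1*(-1)*conj(-1) + 1*(5)*conj(-1) + 1*(1)*conj(1)]
      = (1/4)[(7) + (1) + (-5) + (1)] = 4/4 = 1
Dimension check: dim(rho) = sum (mult * dim) = 3*1 + 0*1 + 3*1 + 1*1 = 7 = chi_rho(e) = 7.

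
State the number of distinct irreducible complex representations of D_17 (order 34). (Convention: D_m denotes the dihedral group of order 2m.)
10

Working: The number of irreducible complex representations of a finite group equals its number of conjugacy classes. D_17 has 10 conjugacy classes ((n+3)/2 for n odd), so D_17 (order 34) has exactly 10 irreducible complex representations.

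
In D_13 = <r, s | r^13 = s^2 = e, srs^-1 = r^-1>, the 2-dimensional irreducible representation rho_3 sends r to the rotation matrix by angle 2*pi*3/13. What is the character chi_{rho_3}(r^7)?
chi_{rho_3}(r^7) = 2*cos(2*pi*3*7/13) = -2*cos(3*pi/13)

Justification: rho_3(r^7) is rotation by angle 2*pi*3*7/13, whose trace is 2*cos(2*pi*3*7/13) = -2*cos(3*pi/13).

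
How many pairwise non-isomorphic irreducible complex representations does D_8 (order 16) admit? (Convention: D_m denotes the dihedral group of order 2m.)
7

Argument: The number of irreducible complex representations of a finite group equals its number of conjugacy classes. D_8 has 7 conjugacy classes (n/2 + 3 for n even), so D_8 (order 16) has exactly 7 irreducible complex representations.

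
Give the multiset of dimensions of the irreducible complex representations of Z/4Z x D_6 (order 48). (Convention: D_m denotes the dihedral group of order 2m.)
Dimensions: 1, 1, 1, 1, 1, 1, 1, 1, 1, 1, 1, 1, 1, 1, 1, 1, 2, 2, 2, 2, 2, 2, 2, 2

Reasoning: There are 24 irreducibles (= number of conjugacy classes). Their dimensions d_i satisfy sum d_i^2 = |G| = 48: 1 + 1 + 1 + 1 + 1 + 1 + 1 + 1 + 1 + 1 + 1 + 1 + 1 + 1 + 1 + 1 + 4 + 4 + 4 + 4 + 4 + 4 + 4 + 4 = 48. (For the product with Z/4Z: each of the 4 1-dim characters of Z/4Z tensors with each irrep of D_6, giving 4 copies of each D_6-dimension.)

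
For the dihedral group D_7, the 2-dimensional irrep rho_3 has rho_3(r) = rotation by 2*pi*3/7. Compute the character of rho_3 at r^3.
chi_{rho_3}(r^3) = 2*cos(2*pi*3*3/7) = -2*cos(3*pi/7)

Proof sketch: rho_3(r^3) is rotation by angle 2*pi*3*3/7, whose trace is 2*cos(2*pi*3*3/7) = -2*cos(3*pi/7).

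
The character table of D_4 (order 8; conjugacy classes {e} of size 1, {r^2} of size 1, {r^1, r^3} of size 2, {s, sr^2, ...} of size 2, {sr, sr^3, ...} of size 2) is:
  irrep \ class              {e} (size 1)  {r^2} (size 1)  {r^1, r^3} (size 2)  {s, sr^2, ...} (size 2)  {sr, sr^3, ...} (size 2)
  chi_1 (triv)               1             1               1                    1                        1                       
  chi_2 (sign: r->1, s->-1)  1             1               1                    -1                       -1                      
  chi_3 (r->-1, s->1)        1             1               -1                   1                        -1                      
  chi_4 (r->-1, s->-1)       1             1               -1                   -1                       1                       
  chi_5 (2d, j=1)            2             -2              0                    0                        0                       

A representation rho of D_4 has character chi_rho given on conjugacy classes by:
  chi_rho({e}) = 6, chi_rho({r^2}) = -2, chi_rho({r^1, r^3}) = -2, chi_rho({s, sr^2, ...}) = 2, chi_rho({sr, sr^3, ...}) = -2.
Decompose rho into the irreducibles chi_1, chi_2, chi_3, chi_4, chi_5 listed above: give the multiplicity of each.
Multiplicities: chi_1: 0, chi_2: 0, chi_3: 2, chi_4: 0, chi_5: 2.

Working: Use <chi_rho, chi> = (1/|G|) sum_C |C| * chi_rho(C) * conj(chi(C)) with |G| = 8 for each irreducible chi in the table:
  <chi_rho, chi_1> = (1/8)[1*(6)*conj(1) + 1*(-2)*conj(1) + 2*(-2)*conj(1) + 2*(2)*conj(1) + 2*(-2)*conj(1)]
      = (1/8)[(6) + (-2) + (-4) + (4) + (-4)] = 0/8 = 0
  <chi_rho, chi_2> = (1/8)[1*(6)*conj(1) + 1*(-2)*conj(1) + 2*(-2)*conj(1) + 2*(2)*conj(-1) + 2*(-2)*conj(-1)]
      = (1/8)[(6) + (-2) + (-4) + (-4) + (4)] = 0/8 = 0
  <chi_rho, chi_3> = (1/8)[1*(6)*conj(1) + 1*(-2)*conj(1) + 2*(-2)*conj(-1) + 2*(2)*conj(1) + 2*(-2)*conj(-1)]
      = (1/8)[(6) + (-2) + (4) + (4) + (4)] = 16/8 = 2
  <chi_rho, chi_4> = (1/8)[1*(6)*conj(1) + 1*(-2)*conj(1) + 2*(-2)*conj(-1) + 2*(2)*conj(-1) + 2*(-2)*conj(1)]
      = (1/8)[(6) + (-2) + (4) + (-4) + (-4)] = 0/8 = 0
  <chi_rho, chi_5> = (1/8)[1*(6)*conj(2) + 1*(-2)*conj(-2) + 2*(-2)*conj(0) + 2*(2)*conj(0) + 2*(-2)*conj(0)]
      = (1/8)[(12) + (4) + (0) + (0) + (0)] = 16/8 = 2
Dimension check: dim(rho) = sum (mult * dim) = 0*1 + 0*1 + 2*1 + 0*1 + 2*2 = 6 = chi_rho(e) = 6.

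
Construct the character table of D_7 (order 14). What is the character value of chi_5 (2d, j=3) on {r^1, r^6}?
Conjugacy classes: {e} of size 1, {r^1, r^6} of size 2, {r^2, r^5} of size 2, {r^3, r^4} of size 2, {s, sr, ..., sr^6} of size 7.
Character table:
  irrep \ class              {e} (size 1)  {r^1, r^6} (size 2)  {r^2, r^5} (size 2)  {r^3, r^4} (size 2)  {s, sr, ..., sr^6} (size 7)
  chi_1 (triv)               1             1                    1                    1                    1                          
  chi_2 (sign: r->1, s->-1)  1             1                    1                    1                    -1                         
  chi_3 (2d, j=1)            2             2*cos(2*pi/7)        -2*cos(3*pi/7)       -2*cos(pi/7)         0                          
  chi_4 (2d, j=2)            2             -2*cos(3*pi/7)       -2*cos(pi/7)         2*cos(2*pi/7)        0                          
  chi_5 (2d, j=3)            2             -2*cos(pi/7)         2*cos(2*pi/7)        -2*cos(3*pi/7)       0                          

Spot check: chi_5 (2d, j=3) on {r^1, r^6} = -2*cos(pi/7).

D_7 has order 2*7 = 14 with 5 conjugacy classes, hence 5 irreducibles. Sum of squared dims 1 + 1 + 4 + 4 + 4 = 14 = |G|. Linear characters come from the abelianisation; the 2-dimensional irreps have character r^k -> 2*cos(2*pi*j*k/7), reflections -> 0.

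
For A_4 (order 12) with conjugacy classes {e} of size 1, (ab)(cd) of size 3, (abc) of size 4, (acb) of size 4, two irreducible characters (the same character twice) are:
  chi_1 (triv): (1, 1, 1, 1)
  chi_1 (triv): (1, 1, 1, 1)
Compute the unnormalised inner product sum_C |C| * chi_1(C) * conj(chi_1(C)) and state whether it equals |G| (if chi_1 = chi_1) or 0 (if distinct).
Sum = 12 = |G| = 12; so <chi_1, chi_1> = 1 (norm-1 confirms irreducibility).

Why: Compute term by term over conjugacy classes (|C| * chi_1(C) * conj(chi_1(C))):
  1*(1)*conj(1) + 3*(1)*conj(1) + 4*(1)*conj(1) + 4*(1)*conj(1)
  = (1) + (3) + (4) + (4)
  = 12.
(Exp terms are combined using exp(i*s)*conj(exp(i*t)) = exp(i*(s-t)), and sums of them are collapsed using the identity that for every m > 1 the m distinct m-th roots of unity sum to 0, e.g. 1 + exp(2*I*pi/3) + exp(-2*I*pi/3) = 0.)
Dividing by |G| = 12 gives 12/12 = 1, matching the row-orthogonality relation <chi_1, chi_1> = [chi_1 = chi_1].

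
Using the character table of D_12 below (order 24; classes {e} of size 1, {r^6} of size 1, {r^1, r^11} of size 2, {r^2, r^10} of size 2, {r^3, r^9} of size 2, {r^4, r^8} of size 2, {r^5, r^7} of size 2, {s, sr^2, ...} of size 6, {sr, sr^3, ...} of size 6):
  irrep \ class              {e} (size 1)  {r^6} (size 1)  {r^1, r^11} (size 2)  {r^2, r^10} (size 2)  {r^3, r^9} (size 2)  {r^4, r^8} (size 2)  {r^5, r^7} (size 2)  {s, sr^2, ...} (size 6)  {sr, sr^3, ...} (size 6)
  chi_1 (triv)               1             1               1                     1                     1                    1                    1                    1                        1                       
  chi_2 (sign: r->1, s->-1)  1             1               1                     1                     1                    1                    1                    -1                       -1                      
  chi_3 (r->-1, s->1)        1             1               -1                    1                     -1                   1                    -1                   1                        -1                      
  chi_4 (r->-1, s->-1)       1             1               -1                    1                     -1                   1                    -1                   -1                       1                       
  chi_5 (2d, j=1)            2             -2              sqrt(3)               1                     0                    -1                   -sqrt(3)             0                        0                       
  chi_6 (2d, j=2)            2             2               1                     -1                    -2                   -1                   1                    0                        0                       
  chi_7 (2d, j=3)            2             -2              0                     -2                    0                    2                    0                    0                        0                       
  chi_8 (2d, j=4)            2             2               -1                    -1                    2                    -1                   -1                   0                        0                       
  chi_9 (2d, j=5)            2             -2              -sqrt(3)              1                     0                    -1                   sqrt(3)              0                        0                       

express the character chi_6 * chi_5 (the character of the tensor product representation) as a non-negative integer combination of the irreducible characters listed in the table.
chi_6 tensor chi_5 = chi_5 + chi_7 (all other irreducibles have multiplicity 0).

Argument: The character of a tensor product is the pointwise product (chi_6 * chi_5)(C) = chi_6(C) * chi_5(C):
  {e}: (2)*(2), {r^6}: (2)*(-2), {r^1, r^11}: (1)*(sqrt(3)), {r^2, r^10}: (-1)*(1), {r^3, r^9}: (-2)*(0), {r^4, r^8}: (-1)*(-1), {r^5, r^7}: (1)*(-sqrt(3)), {s, sr^2, ...}: (0)*(0), {sr, sr^3, ...}: (0)*(0)
so (chi_6 * chi_5) takes values
  {e} -> 4, {r^6} -> -4, {r^1, r^11} -> sqrt(3), {r^2, r^10} -> -1, {r^3, r^9} -> 0, {r^4, r^8} -> 1, {r^5, r^7} -> -sqrt(3), {s, sr^2, ...} -> 0, {sr, sr^3, ...} -> 0.
Now take the inner product of this character with each irreducible chi from the table, <chi_6*chi_5, chi> = (1/24) sum_C |C| (chi_6*chi_5)(C) conj(chi(C)):
  <chi_6*chi_5, chi_1> = (1/24)[1*(4)*conj(1) + 1*(-4)*conj(1) + 2*(sqrt(3))*conj(1) + 2*(-1)*conj(1) + 2*(0)*conj(1) + 2*(1)*conj(1) + 2*(-sqrt(3))*conj(1) + 6*(0)*conj(1) + 6*(0)*conj(1)]
      = (1/24)[(4) + (-4) + (2*sqrt(3)) + (-2) + (0) + (2) + (-2*sqrt(3)) + (0) + (0)] = 0/24 = 0
  <chi_6*chi_5, chi_2> = (1/24)[1*(4)*conj(1) + 1*(-4)*conj(1) + 2*(sqrt(3))*conj(1) + 2*(-1)*conj(1) + 2*(0)*conj(1) + 2*(1)*conj(1) + 2*(-sqrt(3))*conj(1) + 6*(0)*conj(-1) + 6*(0)*conj(-1)]
      = (1/24)[(4) + (-4) + (2*sqrt(3)) + (-2) + (0) + (2) + (-2*sqrt(3)) + (0) + (0)] = 0/24 = 0
  <chi_6*chi_5, chi_3> = (1/24)[1*(4)*conj(1) + 1*(-4)*conj(1) + 2*(sqrt(3))*conj(-1) + 2*(-1)*conj(1) + 2*(0)*conj(-1) + 2*(1)*conj(1) + 2*(-sqrt(3))*conj(-1) + 6*(0)*conj(1) + 6*(0)*conj(-1)]
      = (1/24)[(4) + (-4) + (-2*sqrt(3)) + (-2) + (0) + (2) + (2*sqrt(3)) + (0) + (0)] = 0/24 = 0
  <chi_6*chi_5, chi_4> = (1/24)[1*(4)*conj(1) + 1*(-4)*conj(1) + 2*(sqrt(3))*conj(-1) + 2*(-1)*conj(1) + 2*(0)*conj(-1) + 2*(1)*conj(1) + 2*(-sqrt(3))*conj(-1) + 6*(0)*conj(-1) + 6*(0)*conj(1)]
      = (1/24)[(4) + (-4) + (-2*sqrt(3)) + (-2) + (0) + (2) + (2*sqrt(3)) + (0) + (0)] = 0/24 = 0
  <chi_6*chi_5, chi_5> = (1/24)[1*(4)*conj(2) + 1*(-4)*conj(-2) + 2*(sqrt(3))*conj(sqrt(3)) + 2*(-1)*conj(1) + 2*(0)*conj(0) + 2*(1)*conj(-1) + 2*(-sqrt(3))*conj(-sqrt(3)) + 6*(0)*conj(0) + 6*(0)*conj(0)]
      = (1/24)[(8) + (8) + (6) + (-2) + (0) + (-2) + (6) + (0) + (0)] = 24/24 = 1
  <chi_6*chi_5, chi_6> = (1/24)[1*(4)*conj(2) + 1*(-4)*conj(2) + 2*(sqrt(3))*conj(1) + 2*(-1)*conj(-1) + 2*(0)*conj(-2) + 2*(1)*conj(-1) + 2*(-sqrt(3))*conj(1) + 6*(0)*conj(0) + 6*(0)*conj(0)]
      = (1/24)[(8) + (-8) + (2*sqrt(3)) + (2) + (0) + (-2) + (-2*sqrt(3)) + (0) + (0)] = 0/24 = 0
  <chi_6*chi_5, chi_7> = (1/24)[1*(4)*conj(2) + 1*(-4)*conj(-2) + 2*(sqrt(3))*conj(0) + 2*(-1)*conj(-2) + 2*(0)*conj(0) + 2*(1)*conj(2) + 2*(-sqrt(3))*conj(0) + 6*(0)*conj(0) + 6*(0)*conj(0)]
      = (1/24)[(8) + (8) + (0) + (4) + (0) + (4) + (0) + (0) + (0)] = 24/24 = 1
  <chi_6*chi_5, chi_8> = (1/24)[1*(4)*conj(2) + 1*(-4)*conj(2) + 2*(sqrt(3))*conj(-1) + 2*(-1)*conj(-1) + 2*(0)*conj(2) + 2*(1)*conj(-1) + 2*(-sqrt(3))*conj(-1) + 6*(0)*conj(0) + 6*(0)*conj(0)]
      = (1/24)[(8) + (-8) + (-2*sqrt(3)) + (2) + (0) + (-2) + (2*sqrt(3)) + (0) + (0)] = 0/24 = 0
  <chi_6*chi_5, chi_9> = (1/24)[1*(4)*conj(2) + 1*(-4)*conj(-2) + 2*(sqrt(3))*conj(-sqrt(3)) + 2*(-1)*conj(1) + 2*(0)*conj(0) + 2*(1)*conj(-1) + 2*(-sqrt(3))*conj(sqrt(3)) + 6*(0)*conj(0) + 6*(0)*conj(0)]
      = (1/24)[(8) + (8) + (-6) + (-2) + (0) + (-2) + (-6) + (0) + (0)] = 0/24 = 0
Hence the multiplicities are chi_5: 1, chi_7: 1. Dimension check: dim(chi_6)*dim(chi_5) = 2*2 = 4 and sum (mult * dim) = 1*2 + 1*2 = 4.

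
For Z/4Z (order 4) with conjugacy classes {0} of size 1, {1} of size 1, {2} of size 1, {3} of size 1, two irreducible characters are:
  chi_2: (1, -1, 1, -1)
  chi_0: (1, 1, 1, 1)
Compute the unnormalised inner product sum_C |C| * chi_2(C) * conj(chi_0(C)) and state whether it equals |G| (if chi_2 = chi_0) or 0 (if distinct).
Sum = 0; so <chi_2, chi_0> = 0 (distinct irreducibles are orthogonal).

Reasoning: Compute term by term over conjugacy classes (|C| * chi_2(C) * conj(chi_0(C))):
  1*(1)*conj(1) + 1*(-1)*conj(1) + 1*(1)*conj(1) + 1*(-1)*conj(1)
  = (1) + (-1) + (1) + (-1)
  = 0.
(Exp terms are combined using exp(i*s)*conj(exp(i*t)) = exp(i*(s-t)), and sums of them are collapsed using the identity that for every m > 1 the m distinct m-th roots of unity sum to 0, e.g. 1 + exp(2*I*pi/3) + exp(-2*I*pi/3) = 0.)
Dividing by |G| = 4 gives 0/4 = 0, matching the row-orthogonality relation <chi_2, chi_0> = [chi_2 = chi_0].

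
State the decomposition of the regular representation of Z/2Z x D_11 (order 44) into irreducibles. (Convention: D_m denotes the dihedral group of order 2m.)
Each irreducible V_i of dimension d_i appears with multiplicity d_i, i.e. rho_reg = (direct sum over all irreducibles V_i) d_i V_i. The irreducible dimensions for Z/2Z x D_11 are 1, 1, 1, 1, 2, 2, 2, 2, 2, 2, 2, 2, 2, 2: 4 irreducibles of dimension 1, each with multiplicity 1; 10 irreducibles of dimension 2, each with multiplicity 2. Total dimension 4*1*1 + 10*2*2 = 44 = |G|.

Working: General theorem: in the regular representation of a finite group G, each irreducible appears with multiplicity equal to its dimension. Check: dim(rho_reg) = sum d_i^2 = 1 + 1 + 1 + 1 + 4 + 4 + 4 + 4 + 4 + 4 + 4 + 4 + 4 + 4 = 44 = |G|.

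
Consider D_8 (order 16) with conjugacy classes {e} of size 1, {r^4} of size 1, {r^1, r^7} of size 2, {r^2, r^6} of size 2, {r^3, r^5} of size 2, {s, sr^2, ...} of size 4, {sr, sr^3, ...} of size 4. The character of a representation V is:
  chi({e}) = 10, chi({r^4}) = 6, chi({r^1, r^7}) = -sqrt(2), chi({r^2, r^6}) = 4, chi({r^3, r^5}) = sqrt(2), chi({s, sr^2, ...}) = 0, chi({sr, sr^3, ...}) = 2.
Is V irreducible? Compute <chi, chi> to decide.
Not irreducible (reducible): <chi, chi> = 12 > 1.

Reasoning: <chi, chi> = (1/|G|) sum_C |C| * |chi(C)|^2 = (1/16)[1*|10|^2 + 1*|6|^2 + 2*|-sqrt(2)|^2 + 2*|4|^2 + 2*|sqrt(2)|^2 + 4*|0|^2 + 4*|2|^2]
  = (1/16)[(100) + (36) + (4) + (32) + (4) + (0) + (16)] = 192/16 = 12.
A character is irreducible iff <chi, chi> = 1, so this representation is reducible.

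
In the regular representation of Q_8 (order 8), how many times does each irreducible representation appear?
Each irreducible V_i of dimension d_i appears with multiplicity d_i, i.e. rho_reg = (direct sum over all irreducibles V_i) d_i V_i. The irreducible dimensions for Q_8 are 1, 1, 1, 1, 2: 4 irreducibles of dimension 1, each with multiplicity 1; 1 irreducible of dimension 2, with multiplicity 2. Total dimension 4*1*1 + 1*2*2 = 8 = |G|.

Derivation: General theorem: in the regular representation of a finite group G, each irreducible appears with multiplicity equal to its dimension. Check: dim(rho_reg) = sum d_i^2 = 1 + 1 + 1 + 1 + 4 = 8 = |G|.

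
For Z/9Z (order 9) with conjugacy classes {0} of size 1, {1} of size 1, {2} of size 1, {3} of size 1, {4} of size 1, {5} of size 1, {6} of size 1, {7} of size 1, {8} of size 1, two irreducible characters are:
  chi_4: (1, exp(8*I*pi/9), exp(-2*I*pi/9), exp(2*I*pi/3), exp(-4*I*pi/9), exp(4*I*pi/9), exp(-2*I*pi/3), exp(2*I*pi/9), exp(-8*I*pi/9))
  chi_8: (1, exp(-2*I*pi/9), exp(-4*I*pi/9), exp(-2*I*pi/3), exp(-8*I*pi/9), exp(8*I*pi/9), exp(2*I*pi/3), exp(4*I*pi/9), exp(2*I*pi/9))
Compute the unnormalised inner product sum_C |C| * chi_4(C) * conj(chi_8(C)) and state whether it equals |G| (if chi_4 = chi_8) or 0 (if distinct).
Sum = 0; so <chi_4, chi_8> = 0 (distinct irreducibles are orthogonal).

Solution. Compute term by term over conjugacy classes (|C| * chi_4(C) * conj(chi_8(C))):
  1*(1)*conj(1) + 1*(exp(8*I*pi/9))*conj(exp(-2*I*pi/9)) + 1*(exp(-2*I*pi/9))*conj(exp(-4*I*pi/9)) + 1*(exp(2*I*pi/3))*conj(exp(-2*I*pi/3)) + 1*(exp(-4*I*pi/9))*conj(exp(-8*I*pi/9)) + 1*(exp(4*I*pi/9))*conj(exp(8*I*pi/9)) + 1*(exp(-2*I*pi/3))*conj(exp(2*I*pi/3)) + 1*(exp(2*I*pi/9))*conj(exp(4*I*pi/9)) + 1*(exp(-8*I*pi/9))*conj(exp(2*I*pi/9))
  = (1) + (exp(-8*I*pi/9)) + (exp(2*I*pi/9)) + (exp(-2*I*pi/3)) + (exp(4*I*pi/9)) + (exp(-4*I*pi/9)) + (exp(2*I*pi/3)) + (exp(-2*I*pi/9)) + (exp(8*I*pi/9))
  = 0.
(Exp terms are combined using exp(i*s)*conj(exp(i*t)) = exp(i*(s-t)), and sums of them are collapsed using the identity that for every m > 1 the m distinct m-th roots of unity sum to 0, e.g. 1 + exp(2*I*pi/3) + exp(-2*I*pi/3) = 0.)
Dividing by |G| = 9 gives 0/9 = 0, matching the row-orthogonality relation <chi_4, chi_8> = [chi_4 = chi_8].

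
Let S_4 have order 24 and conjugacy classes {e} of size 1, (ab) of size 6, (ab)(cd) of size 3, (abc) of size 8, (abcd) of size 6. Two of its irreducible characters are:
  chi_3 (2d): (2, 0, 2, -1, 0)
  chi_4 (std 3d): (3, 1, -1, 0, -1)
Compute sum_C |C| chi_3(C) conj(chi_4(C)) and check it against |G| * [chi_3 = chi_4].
Sum = 0; so <chi_3, chi_4> = 0 (distinct irreducibles are orthogonal).

Solution. Compute term by term over conjugacy classes (|C| * chi_3(C) * conj(chi_4(C))):
  1*(2)*conj(3) + 6*(0)*conj(1) + 3*(2)*conj(-1) + 8*(-1)*conj(0) + 6*(0)*conj(-1)
  = (6) + (0) + (-6) + (0) + (0)
  = 0.
Dividing by |G| = 24 gives 0/24 = 0, matching the row-orthogonality relation <chi_3, chi_4> = [chi_3 = chi_4].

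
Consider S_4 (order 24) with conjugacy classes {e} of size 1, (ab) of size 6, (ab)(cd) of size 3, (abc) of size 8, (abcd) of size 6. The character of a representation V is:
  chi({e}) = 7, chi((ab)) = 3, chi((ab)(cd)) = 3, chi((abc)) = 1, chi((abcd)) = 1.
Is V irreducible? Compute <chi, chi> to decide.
Not irreducible (reducible): <chi, chi> = 6 > 1.

Explanation: <chi, chi> = (1/|G|) sum_C |C| * |chi(C)|^2 = (1/24)[1*|7|^2 + 6*|3|^2 + 3*|3|^2 + 8*|1|^2 + 6*|1|^2]
  = (1/24)[(49) + (54) + (27) + (8) + (6)] = 144/24 = 6.
A character is irreducible iff <chi, chi> = 1, so this representation is reducible.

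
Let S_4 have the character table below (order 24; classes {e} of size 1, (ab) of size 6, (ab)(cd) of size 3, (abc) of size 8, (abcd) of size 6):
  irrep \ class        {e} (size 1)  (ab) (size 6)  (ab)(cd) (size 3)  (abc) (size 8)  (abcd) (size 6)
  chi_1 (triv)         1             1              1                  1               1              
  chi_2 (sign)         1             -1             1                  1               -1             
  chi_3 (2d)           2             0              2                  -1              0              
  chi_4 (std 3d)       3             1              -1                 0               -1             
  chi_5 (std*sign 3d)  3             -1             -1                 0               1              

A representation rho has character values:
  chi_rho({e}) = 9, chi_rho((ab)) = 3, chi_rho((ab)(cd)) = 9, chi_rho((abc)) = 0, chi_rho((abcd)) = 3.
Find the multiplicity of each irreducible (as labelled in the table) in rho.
Multiplicities: chi_1: 3, chi_2: 0, chi_3: 3, chi_4: 0, chi_5: 0.

Working: Use <chi_rho, chi> = (1/|G|) sum_C |C| * chi_rho(C) * conj(chi(C)) with |G| = 24 for each irreducible chi in the table:
  <chi_rho, chi_1> = (1/24)[1*(9)*conj(1) + 6*(3)*conj(1) + 3*(9)*conj(1) + 8*(0)*conj(1) + 6*(3)*conj(1)]
      = (1/24)[(9) + (18) + (27) + (0) + (18)] = 72/24 = 3
  <chi_rho, chi_2> = (1/24)[1*(9)*conj(1) + 6*(3)*conj(-1) + 3*(9)*conj(1) + 8*(0)*conj(1) + 6*(3)*conj(-1)]
      = (1/24)[(9) + (-18) + (27) + (0) + (-18)] = 0/24 = 0
  <chi_rho, chi_3> = (1/24)[1*(9)*conj(2) + 6*(3)*conj(0) + 3*(9)*conj(2) + 8*(0)*conj(-1) + 6*(3)*conj(0)]
      = (1/24)[(18) + (0) + (54) + (0) + (0)] = 72/24 = 3
  <chi_rho, chi_4> = (1/24)[1*(9)*conj(3) + 6*(3)*conj(1) + 3*(9)*conj(-1) + 8*(0)*conj(0) + 6*(3)*conj(-1)]
      = (1/24)[(27) + (18) + (-27) + (0) + (-18)] = 0/24 = 0
  <chi_rho, chi_5> = (1/24)[1*(9)*conj(3) + 6*(3)*conj(-1) + 3*(9)*conj(-1) + 8*(0)*conj(0) + 6*(3)*conj(1)]
      = (1/24)[(27) + (-18) + (-27) + (0) + (18)] = 0/24 = 0
Dimension check: dim(rho) = sum (mult * dim) = 3*1 + 0*1 + 3*2 + 0*3 + 0*3 = 9 = chi_rho(e) = 9.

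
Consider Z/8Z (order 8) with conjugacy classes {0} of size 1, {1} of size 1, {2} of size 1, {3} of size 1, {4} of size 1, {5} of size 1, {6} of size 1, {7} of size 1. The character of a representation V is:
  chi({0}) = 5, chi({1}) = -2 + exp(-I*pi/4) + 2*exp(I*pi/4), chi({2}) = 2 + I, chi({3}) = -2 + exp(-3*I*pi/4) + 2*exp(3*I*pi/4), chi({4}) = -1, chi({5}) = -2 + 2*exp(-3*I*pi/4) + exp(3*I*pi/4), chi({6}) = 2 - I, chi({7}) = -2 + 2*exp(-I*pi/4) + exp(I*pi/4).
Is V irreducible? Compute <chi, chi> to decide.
Not irreducible (reducible): <chi, chi> = 9 > 1.

Why: <chi, chi> = (1/|G|) sum_C |C| * |chi(C)|^2 = (1/8)[1*|5|^2 + 1*|-2 + exp(-I*pi/4) + 2*exp(I*pi/4)|^2 + 1*|2 + I|^2 + 1*|-2 + exp(-3*I*pi/4) + 2*exp(3*I*pi/4)|^2 + 1*|-1|^2 + 1*|-2 + 2*exp(-3*I*pi/4) + exp(3*I*pi/4)|^2 + 1*|2 - I|^2 + 1*|-2 + 2*exp(-I*pi/4) + exp(I*pi/4)|^2]
  = (1/8)[(25) + (9 - 6*exp(I*pi/4) - 6*exp(-I*pi/4)) + (5) + (9 - 6*exp(3*I*pi/4) - 6*exp(-3*I*pi/4)) + (1) + (9 - 6*exp(3*I*pi/4) - 6*exp(-3*I*pi/4)) + (5) + (9 - 6*exp(I*pi/4) - 6*exp(-I*pi/4))] = 72/8 = 9.
(Exp terms are combined using exp(i*s)*conj(exp(i*t)) = exp(i*(s-t)), and sums of them are collapsed using the identity that for every m > 1 the m distinct m-th roots of unity sum to 0, e.g. 1 + exp(2*I*pi/3) + exp(-2*I*pi/3) = 0.)
A character is irreducible iff <chi, chi> = 1, so this representation is reducible.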